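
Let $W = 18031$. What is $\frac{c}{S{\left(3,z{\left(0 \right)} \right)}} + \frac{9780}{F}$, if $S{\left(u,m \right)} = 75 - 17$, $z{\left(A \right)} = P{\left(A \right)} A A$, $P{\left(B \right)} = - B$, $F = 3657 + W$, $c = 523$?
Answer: $\frac{744379}{78619} \approx 9.4682$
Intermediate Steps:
$F = 21688$ ($F = 3657 + 18031 = 21688$)
$z{\left(A \right)} = - A^{3}$ ($z{\left(A \right)} = - A A A = - A^{2} A = - A^{3}$)
$S{\left(u,m \right)} = 58$ ($S{\left(u,m \right)} = 75 - 17 = 58$)
$\frac{c}{S{\left(3,z{\left(0 \right)} \right)}} + \frac{9780}{F} = \frac{523}{58} + \frac{9780}{21688} = 523 \cdot \frac{1}{58} + 9780 \cdot \frac{1}{21688} = \frac{523}{58} + \frac{2445}{5422} = \frac{744379}{78619}$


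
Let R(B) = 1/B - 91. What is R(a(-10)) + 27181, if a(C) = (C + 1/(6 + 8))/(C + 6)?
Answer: 3765566/139 ≈ 27090.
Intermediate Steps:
a(C) = (1/14 + C)/(6 + C) (a(C) = (C + 1/14)/(6 + C) = (1/14 + C)/(6 + C))
R(B) = -91 + 1/B
R(a(-10)) + 27181 = (-91 + 1/((1/14 - 10)/(6 - 10))) + 27181 = (-91 + 1/(-139/14/(-4))) + 27181 = (-91 + 1/(-¼*(-139/14))) + 27181 = (-91 + 1/(139/56)) + 27181 = (-91 + 56/139) + 27181 = -12593/139 + 27181 = 3765566/139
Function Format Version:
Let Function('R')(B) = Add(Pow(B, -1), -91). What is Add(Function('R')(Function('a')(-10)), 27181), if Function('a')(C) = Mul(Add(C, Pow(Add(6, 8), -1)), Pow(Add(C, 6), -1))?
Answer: Rational(3765566, 139) ≈ 27090.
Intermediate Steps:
Function('a')(C) = Mul(Pow(Add(6, C), -1), Add(Rational(1, 14), C)) (Function('a')(C) = Mul(Add(C, Pow(14, -1)), Pow(Add(6, C), -1)) = Mul(Add(C, Rational(1, 14)), Pow(Add(6, C), -1)) = Mul(Add(Rational(1, 14), C), Pow(Add(6, C), -1)) = Mul(Pow(Add(6, C), -1), Add(Rational(1, 14), C)))
Function('R')(B) = Add(-91, Pow(B, -1))
Add(Function('R')(Function('a')(-10)), 27181) = Add(Add(-91, Pow(Mul(Pow(Add(6, -10), -1), Add(Rational(1, 14), -10)), -1)), 27181) = Add(Add(-91, Pow(Mul(Pow(-4, -1), Rational(-139, 14)), -1)), 27181) = Add(Add(-91, Pow(Mul(Rational(-1, 4), Rational(-139, 14)), -1)), 27181) = Add(Add(-91, Pow(Rational(139, 56), -1)), 27181) = Add(Add(-91, Rational(56, 139)), 27181) = Add(Rational(-12593, 139), 27181) = Rational(3765566, 139)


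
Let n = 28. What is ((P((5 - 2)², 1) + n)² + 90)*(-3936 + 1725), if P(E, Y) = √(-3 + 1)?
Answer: -1927992 - 123816*I*√2 ≈ -1.928e+6 - 1.751e+5*I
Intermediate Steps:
P(E, Y) = I*√2 (P(E, Y) = √(-2) = I*√2)
((P((5 - 2)², 1) + n)² + 90)*(-3936 + 1725) = ((I*√2 + 28)² + 90)*(-3936 + 1725) = ((28 + I*√2)² + 90)*(-2211) = (90 + (28 + I*√2)²)*(-2211) = -198990 - 2211*(28 + I*√2)²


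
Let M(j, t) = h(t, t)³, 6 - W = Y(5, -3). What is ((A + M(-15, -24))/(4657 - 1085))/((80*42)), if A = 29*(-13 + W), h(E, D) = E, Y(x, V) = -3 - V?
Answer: -14027/12001920 ≈ -0.0011687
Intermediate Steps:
W = 6 (W = 6 - (-3 - 1*(-3)) = 6 - (-3 + 3) = 6 - 1*0 = 6 + 0 = 6)
A = -203 (A = 29*(-13 + 6) = 29*(-7) = -203)
M(j, t) = t³
((A + M(-15, -24))/(4657 - 1085))/((80*42)) = ((-203 + (-24)³)/(4657 - 1085))/((80*42)) = ((-203 - 13824)/3572)/3360 = -14027*1/3572*(1/3360) = -14027/3572*1/3360 = -14027/12001920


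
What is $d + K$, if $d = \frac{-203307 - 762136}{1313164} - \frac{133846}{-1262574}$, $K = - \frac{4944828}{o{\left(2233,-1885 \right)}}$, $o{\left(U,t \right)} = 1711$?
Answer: $- \frac{4100072582045440063}{1418390532498348} \approx -2890.7$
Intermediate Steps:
$K = - \frac{4944828}{1711} \approx -2890.0$
$d = - \frac{521590740769}{828983362068}$ ($d = \left(-203307 - 762136\right) \frac{1}{1313164} - - \frac{66923}{631287} = \left(-965443\right) \frac{1}{1313164} + \frac{66923}{631287} = - \frac{965443}{1313164} + \frac{66923}{631287} = - \frac{521590740769}{828983362068} \approx -0.62919$)
$d + K = - \frac{521590740769}{828983362068} - \frac{4944828}{1711} = - \frac{4100072582045440063}{1418390532498348}$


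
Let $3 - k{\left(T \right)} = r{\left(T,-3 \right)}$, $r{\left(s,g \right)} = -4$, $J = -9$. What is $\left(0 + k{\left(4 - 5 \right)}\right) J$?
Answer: $-63$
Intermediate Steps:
$k{\left(T \right)} = 7$ ($k{\left(T \right)} = 3 - -4 = 3 + 4 = 7$)
$\left(0 + k{\left(4 - 5 \right)}\right) J = \left(0 + 7\right) \left(-9\right) = 7 \left(-9\right) = -63$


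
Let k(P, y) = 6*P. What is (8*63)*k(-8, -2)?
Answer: -24192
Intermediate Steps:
(8*63)*k(-8, -2) = (8*63)*(6*(-8)) = 504*(-48) = -24192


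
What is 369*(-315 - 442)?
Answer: -279333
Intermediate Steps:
369*(-315 - 442) = 369*(-757) = -279333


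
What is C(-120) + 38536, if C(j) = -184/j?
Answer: 578063/15 ≈ 38538.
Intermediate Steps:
C(-120) + 38536 = -184/(-120) + 38536 = -184*(-1/120) + 38536 = 23/15 + 38536 = 578063/15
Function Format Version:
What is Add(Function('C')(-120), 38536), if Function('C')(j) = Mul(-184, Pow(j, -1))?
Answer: Rational(578063, 15) ≈ 38538.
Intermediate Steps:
Add(Function('C')(-120), 38536) = Add(Mul(-184, Pow(-120, -1)), 38536) = Add(Mul(-184, Rational(-1, 120)), 38536) = Add(Rational(23, 15), 38536) = Rational(578063, 15)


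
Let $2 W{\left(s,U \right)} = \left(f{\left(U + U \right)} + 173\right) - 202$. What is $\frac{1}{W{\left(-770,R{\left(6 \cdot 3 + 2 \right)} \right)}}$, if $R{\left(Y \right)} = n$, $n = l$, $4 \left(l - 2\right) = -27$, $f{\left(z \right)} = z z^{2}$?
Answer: $- \frac{16}{7091} \approx -0.0022564$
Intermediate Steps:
$f{\left(z \right)} = z^{3}$
$l = - \frac{19}{4}$ ($l = 2 + \frac{1}{4} \left(-27\right) = 2 - \frac{27}{4} = - \frac{19}{4} \approx -4.75$)
$n = - \frac{19}{4} \approx -4.75$
$R{\left(Y \right)} = - \frac{19}{4}$
$W{\left(s,U \right)} = - \frac{29}{2} + 4 U^{3}$ ($W{\left(s,U \right)} = \frac{\left(\left(U + U\right)^{3} + 173\right) - 202}{2} = \frac{\left(\left(2 U\right)^{3} + 173\right) - 202}{2} = \frac{\left(8 U^{3} + 173\right) - 202}{2} = \frac{\left(173 + 8 U^{3}\right) - 202}{2} = \frac{-29 + 8 U^{3}}{2} = - \frac{29}{2} + 4 U^{3}$)
$\frac{1}{W{\left(-770,R{\left(6 \cdot 3 + 2 \right)} \right)}} = \frac{1}{- \frac{29}{2} + 4 \left(- \frac{19}{4}\right)^{3}} = \frac{1}{- \frac{29}{2} + 4 \left(- \frac{6859}{64}\right)} = \frac{1}{- \frac{29}{2} - \frac{6859}{16}} = \frac{1}{- \frac{7091}{16}} = - \frac{16}{7091}$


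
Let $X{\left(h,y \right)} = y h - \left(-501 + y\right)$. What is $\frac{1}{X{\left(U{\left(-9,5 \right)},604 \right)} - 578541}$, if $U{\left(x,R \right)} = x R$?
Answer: $- \frac{1}{605824} \approx -1.6506 \cdot 10^{-6}$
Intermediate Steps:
$U{\left(x,R \right)} = R x$
$X{\left(h,y \right)} = 501 - y + h y$ ($X{\left(h,y \right)} = h y - \left(-501 + y\right) = 501 - y + h y$)
$\frac{1}{X{\left(U{\left(-9,5 \right)},604 \right)} - 578541} = \frac{1}{\left(501 - 604 + 5 \left(-9\right) 604\right) - 578541} = \frac{1}{\left(501 - 604 - 27180\right) - 578541} = \frac{1}{-27283 - 578541} = \frac{1}{-605824} = - \frac{1}{605824}$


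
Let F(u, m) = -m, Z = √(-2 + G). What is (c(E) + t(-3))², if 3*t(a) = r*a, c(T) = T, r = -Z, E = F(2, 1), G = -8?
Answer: (1 - I*√10)² ≈ -9.0 - 6.3246*I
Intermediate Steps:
Z = I*√10 (Z = √(-2 - 8) = √(-10) = I*√10 ≈ 3.1623*I)
E = -1 (E = -1*1 = -1)
r = -I*√10 ≈ -3.1623*I
t(a) = -I*a*√10/3 (t(a) = ((-I*√10)*a)/3 = (-I*a*√10)/3 = -I*a*√10/3)
(c(E) + t(-3))² = (-1 - ⅓*I*(-3)*√10)² = (-1 + I*√10)²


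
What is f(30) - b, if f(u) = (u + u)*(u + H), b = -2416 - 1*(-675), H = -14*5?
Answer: -659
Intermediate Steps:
H = -70
b = -1741 (b = -2416 + 675 = -1741)
f(u) = 2*u*(-70 + u) (f(u) = (u + u)*(u - 70) = (2*u)*(-70 + u) = 2*u*(-70 + u))
f(30) - b = 2*30*(-70 + 30) - 1*(-1741) = 2*30*(-40) + 1741 = -2400 + 1741 = -659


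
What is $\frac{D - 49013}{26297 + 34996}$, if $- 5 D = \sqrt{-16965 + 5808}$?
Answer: $- \frac{49013}{61293} - \frac{i \sqrt{11157}}{306465} \approx -0.79965 - 0.00034466 i$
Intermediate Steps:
$D = - \frac{i \sqrt{11157}}{5}$ ($D = - \frac{\sqrt{-16965 + 5808}}{5} = - \frac{\sqrt{-11157}}{5} = - \frac{i \sqrt{11157}}{5} \approx - 21.125 i$)
$\frac{D - 49013}{26297 + 34996} = \frac{- \frac{i \sqrt{11157}}{5} - 49013}{26297 + 34996} = \frac{-49013 - \frac{i \sqrt{11157}}{5}}{61293} = \left(-49013 - \frac{i \sqrt{11157}}{5}\right) \frac{1}{61293} = - \frac{49013}{61293} - \frac{i \sqrt{11157}}{306465}$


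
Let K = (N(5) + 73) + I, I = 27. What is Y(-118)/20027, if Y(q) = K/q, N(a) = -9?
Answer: -13/337598 ≈ -3.8507e-5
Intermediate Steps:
K = 91 (K = (-9 + 73) + 27 = 64 + 27 = 91)
Y(q) = 91/q
Y(-118)/20027 = (91/(-118))/20027 = (91*(-1/118))*(1/20027) = -91/118*1/20027 = -13/337598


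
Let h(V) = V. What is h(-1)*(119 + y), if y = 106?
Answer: -225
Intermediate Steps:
h(-1)*(119 + y) = -(119 + 106) = -1*225 = -225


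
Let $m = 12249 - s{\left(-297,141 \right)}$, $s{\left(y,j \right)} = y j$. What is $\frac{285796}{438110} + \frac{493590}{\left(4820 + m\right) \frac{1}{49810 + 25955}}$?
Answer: $\frac{4095987300232379}{6456208015} \approx 6.3443 \cdot 10^{5}$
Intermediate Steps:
$s{\left(y,j \right)} = j y$
$m = 54126$ ($m = 12249 - 141 \left(-297\right) = 12249 - -41877 = 12249 + 41877 = 54126$)
$\frac{285796}{438110} + \frac{493590}{\left(4820 + m\right) \frac{1}{49810 + 25955}} = \frac{285796}{438110} + \frac{493590}{\left(4820 + 54126\right) \frac{1}{49810 + 25955}} = 285796 \cdot \frac{1}{438110} + \frac{493590}{58946 \cdot \frac{1}{75765}} = \frac{142898}{219055} + \frac{493590}{58946 \cdot \frac{1}{75765}} = \frac{142898}{219055} + \frac{493590}{\frac{58946}{75765}} = \frac{142898}{219055} + 493590 \cdot \frac{75765}{58946} = \frac{142898}{219055} + \frac{18698423175}{29473} = \frac{4095987300232379}{6456208015}$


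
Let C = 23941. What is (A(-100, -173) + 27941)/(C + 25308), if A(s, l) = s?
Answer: 27841/49249 ≈ 0.56531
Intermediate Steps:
(A(-100, -173) + 27941)/(C + 25308) = (-100 + 27941)/(23941 + 25308) = 27841/49249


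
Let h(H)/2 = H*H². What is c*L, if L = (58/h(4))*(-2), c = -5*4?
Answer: 145/8 ≈ 18.125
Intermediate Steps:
h(H) = 2*H³ (h(H) = 2*(H*H²) = 2*H³)
c = -20
L = -29/32 (L = (58/((2*4³)))*(-2) = (58/((2*64)))*(-2) = (58/128)*(-2) = (58*(1/128))*(-2) = (29/64)*(-2) = -29/32 ≈ -0.90625)
c*L = -20*(-29/32) = 145/8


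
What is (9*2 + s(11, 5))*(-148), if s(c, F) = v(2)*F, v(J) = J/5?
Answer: -2960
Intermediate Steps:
v(J) = J/5 (v(J) = J*(⅕) = J/5)
s(c, F) = 2*F/5 (s(c, F) = ((⅕)*2)*F = 2*F/5)
(9*2 + s(11, 5))*(-148) = (9*2 + (⅖)*5)*(-148) = (18 + 2)*(-148) = 20*(-148) = -2960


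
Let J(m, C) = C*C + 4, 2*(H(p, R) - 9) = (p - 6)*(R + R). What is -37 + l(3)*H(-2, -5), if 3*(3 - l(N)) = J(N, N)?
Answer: -307/3 ≈ -102.33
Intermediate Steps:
H(p, R) = 9 + R*(-6 + p) (H(p, R) = 9 + ((p - 6)*(R + R))/2 = 9 + ((-6 + p)*(2*R))/2 = 9 + (2*R*(-6 + p))/2 = 9 + R*(-6 + p))
J(m, C) = 4 + C**2 (J(m, C) = C**2 + 4 = 4 + C**2)
l(N) = 5/3 - N**2/3 (l(N) = 3 - (4 + N**2)/3 = 3 + (-4/3 - N**2/3) = 5/3 - N**2/3)
-37 + l(3)*H(-2, -5) = -37 + (5/3 - 1/3*3**2)*(9 - 6*(-5) - 5*(-2)) = -37 + (5/3 - 1/3*9)*(9 + 30 + 10) = -37 + (5/3 - 3)*49 = -37 - 4/3*49 = -37 - 196/3 = -307/3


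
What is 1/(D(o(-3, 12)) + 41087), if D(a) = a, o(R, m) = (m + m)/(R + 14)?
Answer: 11/451981 ≈ 2.4337e-5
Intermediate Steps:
o(R, m) = 2*m/(14 + R) (o(R, m) = (2*m)/(14 + R) = 2*m/(14 + R))
1/(D(o(-3, 12)) + 41087) = 1/(2*12/(14 - 3) + 41087) = 1/(2*12/11 + 41087) = 1/(2*12*(1/11) + 41087) = 1/(24/11 + 41087) = 1/(451981/11) = 11/451981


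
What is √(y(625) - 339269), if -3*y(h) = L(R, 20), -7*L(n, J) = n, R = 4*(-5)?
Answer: I*√149618049/21 ≈ 582.47*I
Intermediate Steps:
R = -20
L(n, J) = -n/7
y(h) = -20/21 (y(h) = -(-1)*(-20)/21 = -⅓*20/7 = -20/21)
√(y(625) - 339269) = √(-20/21 - 339269) = √(-7124669/21) = I*√149618049/21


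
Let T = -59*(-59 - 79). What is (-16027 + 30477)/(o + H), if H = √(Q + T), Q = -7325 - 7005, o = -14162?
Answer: -51160225/50142108 - 7225*I*√1547/50142108 ≈ -1.0203 - 0.0056674*I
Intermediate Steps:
T = 8142 (T = -59*(-138) = 8142)
Q = -14330
H = 2*I*√1547 (H = √(-14330 + 8142) = √(-6188) = 2*I*√1547 ≈ 78.664*I)
(-16027 + 30477)/(o + H) = (-16027 + 30477)/(-14162 + 2*I*√1547) = 14450/(-14162 + 2*I*√1547)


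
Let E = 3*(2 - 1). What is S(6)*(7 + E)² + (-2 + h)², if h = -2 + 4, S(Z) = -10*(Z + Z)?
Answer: -12000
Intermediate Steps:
E = 3 (E = 3*1 = 3)
S(Z) = -20*Z
h = 2
S(6)*(7 + E)² + (-2 + h)² = (-20*6)*(7 + 3)² + (-2 + 2)² = -120*10² + 0² = -120*100 + 0 = -12000 + 0 = -12000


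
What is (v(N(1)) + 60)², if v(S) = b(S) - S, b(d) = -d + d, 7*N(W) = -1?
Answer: 177241/49 ≈ 3617.2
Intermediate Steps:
N(W) = -⅐ (N(W) = (⅐)*(-1) = -⅐)
b(d) = 0
v(S) = -S (v(S) = 0 - S = -S)
(v(N(1)) + 60)² = (-1*(-⅐) + 60)² = (⅐ + 60)² = (421/7)² = 177241/49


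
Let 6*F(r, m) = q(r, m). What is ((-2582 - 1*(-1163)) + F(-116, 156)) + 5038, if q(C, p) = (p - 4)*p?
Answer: 7571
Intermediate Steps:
q(C, p) = p*(-4 + p) (q(C, p) = (-4 + p)*p = p*(-4 + p))
F(r, m) = m*(-4 + m)/6 (F(r, m) = (m*(-4 + m))/6 = m*(-4 + m)/6)
((-2582 - 1*(-1163)) + F(-116, 156)) + 5038 = ((-2582 - 1*(-1163)) + (⅙)*156*(-4 + 156)) + 5038 = ((-2582 + 1163) + (⅙)*156*152) + 5038 = (-1419 + 3952) + 5038 = 2533 + 5038 = 7571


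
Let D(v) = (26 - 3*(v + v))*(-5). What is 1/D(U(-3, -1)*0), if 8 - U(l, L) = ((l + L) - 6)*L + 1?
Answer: -1/130 ≈ -0.0076923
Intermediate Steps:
U(l, L) = 7 - L*(-6 + L + l) (U(l, L) = 8 - (((l + L) - 6)*L + 1) = 8 - (((L + l) - 6)*L + 1) = 8 - ((-6 + L + l)*L + 1) = 8 - (L*(-6 + L + l) + 1) = 8 - (1 + L*(-6 + L + l)) = 8 + (-1 - L*(-6 + L + l)) = 7 - L*(-6 + L + l))
D(v) = -130 + 30*v (D(v) = (26 - 6*v)*(-5) = -130 + 30*v)
1/D(U(-3, -1)*0) = 1/(-130 + 30*((7 - 1*(-1)² + 6*(-1) - 1*(-1)*(-3))*0)) = 1/(-130 + 30*((7 - 1*1 - 6 - 3)*0)) = 1/(-130 + 30*((7 - 1 - 6 - 3)*0)) = 1/(-130 + 30*(-3*0)) = 1/(-130 + 30*0) = 1/(-130 + 0) = 1/(-130) = -1/130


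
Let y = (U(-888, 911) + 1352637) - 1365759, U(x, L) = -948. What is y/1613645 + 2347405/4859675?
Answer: 5130348571/10816262435 ≈ 0.47432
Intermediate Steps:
y = -14070 (y = (-948 + 1352637) - 1365759 = 1351689 - 1365759 = -14070)
y/1613645 + 2347405/4859675 = -14070/1613645 + 2347405/4859675 = -14070*1/1613645 + 2347405*(1/4859675) = -2814/322729 + 16189/33515 = 5130348571/10816262435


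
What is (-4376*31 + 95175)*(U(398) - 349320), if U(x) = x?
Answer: 14124711482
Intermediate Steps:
(-4376*31 + 95175)*(U(398) - 349320) = (-4376*31 + 95175)*(398 - 349320) = (-135656 + 95175)*(-348922) = -40481*(-348922) = 14124711482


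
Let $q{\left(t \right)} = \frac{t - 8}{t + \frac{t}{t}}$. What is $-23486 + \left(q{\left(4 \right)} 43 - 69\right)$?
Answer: $- \frac{117947}{5} \approx -23589.0$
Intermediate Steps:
$q{\left(t \right)} = \frac{-8 + t}{1 + t}$ ($q{\left(t \right)} = \frac{-8 + t}{t + 1} = \frac{-8 + t}{1 + t}$)
$-23486 + \left(q{\left(4 \right)} 43 - 69\right) = -23486 - \left(69 - \frac{-8 + 4}{1 + 4} \cdot 43\right) = -23486 - \left(69 - \frac{1}{5} \left(-4\right) 43\right) = -23486 - \frac{517}{5} = - \frac{117947}{5}$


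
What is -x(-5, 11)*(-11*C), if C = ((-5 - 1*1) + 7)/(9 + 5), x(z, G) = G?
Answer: 121/14 ≈ 8.6429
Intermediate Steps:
C = 1/14 (C = ((-5 - 1) + 7)/14 = (-6 + 7)*(1/14) = 1*(1/14) = 1/14 ≈ 0.071429)
-x(-5, 11)*(-11*C) = -11*(-11*1/14) = -11*(-11)/14 = -1*(-121/14) = 121/14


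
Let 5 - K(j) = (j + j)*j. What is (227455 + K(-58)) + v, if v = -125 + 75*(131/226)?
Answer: 49867007/226 ≈ 2.2065e+5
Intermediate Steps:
K(j) = 5 - 2*j**2 (K(j) = 5 - (j + j)*j = 5 - 2*j*j = 5 - 2*j**2)
v = -18425/226 (v = -125 + 75*(131*(1/226)) = -125 + 75*(131/226) = -125 + 9825/226 = -18425/226 ≈ -81.526)
(227455 + K(-58)) + v = (227455 + (5 - 2*(-58)**2)) - 18425/226 = (227455 + (5 - 2*3364)) - 18425/226 = (227455 + (5 - 6728)) - 18425/226 = (227455 - 6723) - 18425/226 = 220732 - 18425/226 = 49867007/226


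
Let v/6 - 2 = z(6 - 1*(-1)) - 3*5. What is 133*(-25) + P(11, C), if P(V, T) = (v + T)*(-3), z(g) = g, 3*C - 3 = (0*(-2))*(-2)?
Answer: -3220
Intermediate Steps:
C = 1 (C = 1 + ((0*(-2))*(-2))/3 = 1 + (0*(-2))/3 = 1 + (1/3)*0 = 1 + 0 = 1)
v = -36 (v = 12 + 6*((6 - 1*(-1)) - 3*5) = 12 + 6*((6 + 1) - 15) = 12 + 6*(7 - 15) = 12 + 6*(-8) = 12 - 48 = -36)
P(V, T) = 108 - 3*T (P(V, T) = (-36 + T)*(-3) = 108 - 3*T)
133*(-25) + P(11, C) = 133*(-25) + (108 - 3*1) = -3325 + (108 - 3) = -3325 + 105 = -3220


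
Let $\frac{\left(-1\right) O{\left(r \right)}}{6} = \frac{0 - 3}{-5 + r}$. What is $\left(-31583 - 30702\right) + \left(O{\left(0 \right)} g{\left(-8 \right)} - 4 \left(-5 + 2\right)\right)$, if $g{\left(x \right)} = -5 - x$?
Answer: $- \frac{311419}{5} \approx -62284.0$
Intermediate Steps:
$O{\left(r \right)} = \frac{18}{-5 + r}$ ($O{\left(r \right)} = - 6 \frac{0 - 3}{-5 + r} = - 6 \left(- \frac{3}{-5 + r}\right) = \frac{18}{-5 + r}$)
$\left(-31583 - 30702\right) + \left(O{\left(0 \right)} g{\left(-8 \right)} - 4 \left(-5 + 2\right)\right) = \left(-31583 - 30702\right) - \left(4 \left(-5 + 2\right) - \frac{18}{-5 + 0} \left(-5 - -8\right)\right) = -62285 + \left(\frac{18}{-5} \left(-5 + 8\right) - -12\right) = -62285 + \left(18 \left(- \frac{1}{5}\right) 3 + 12\right) = -62285 + \left(\left(- \frac{18}{5}\right) 3 + 12\right) = -62285 + \left(- \frac{54}{5} + 12\right) = -62285 + \frac{6}{5} = - \frac{311419}{5}$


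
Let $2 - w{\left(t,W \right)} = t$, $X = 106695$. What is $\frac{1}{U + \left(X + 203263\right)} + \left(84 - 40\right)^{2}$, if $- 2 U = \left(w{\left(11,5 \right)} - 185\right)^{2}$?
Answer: $\frac{563647041}{291140} \approx 1936.0$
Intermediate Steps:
$w{\left(t,W \right)} = 2 - t$
$U = -18818$ ($U = - \frac{\left(\left(2 - 11\right) - 185\right)^{2}}{2} = - \frac{\left(-9 - 185\right)^{2}}{2} = - \frac{\left(-194\right)^{2}}{2} = \left(- \frac{1}{2}\right) 37636 = -18818$)
$\frac{1}{U + \left(X + 203263\right)} + \left(84 - 40\right)^{2} = \frac{1}{-18818 + \left(106695 + 203263\right)} + \left(84 - 40\right)^{2} = \frac{1}{-18818 + 309958} + 44^{2} = \frac{1}{291140} + 1936 = \frac{563647041}{291140}$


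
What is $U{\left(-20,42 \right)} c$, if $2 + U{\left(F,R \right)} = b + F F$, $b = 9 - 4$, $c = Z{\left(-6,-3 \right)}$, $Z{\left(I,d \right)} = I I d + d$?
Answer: $-44733$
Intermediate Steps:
$Z{\left(I,d \right)} = d + d I^{2}$ ($Z{\left(I,d \right)} = I^{2} d + d = d I^{2} + d = d + d I^{2}$)
$c = -111$ ($c = - 3 \left(1 + \left(-6\right)^{2}\right) = - 3 \left(1 + 36\right) = \left(-3\right) 37 = -111$)
$b = 5$ ($b = 9 - 4 = 5$)
$U{\left(F,R \right)} = 3 + F^{2}$ ($U{\left(F,R \right)} = -2 + \left(5 + F F\right) = -2 + \left(5 + F^{2}\right) = 3 + F^{2}$)
$U{\left(-20,42 \right)} c = \left(3 + \left(-20\right)^{2}\right) \left(-111\right) = \left(3 + 400\right) \left(-111\right) = 403 \left(-111\right) = -44733$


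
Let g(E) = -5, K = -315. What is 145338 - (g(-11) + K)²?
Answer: 42938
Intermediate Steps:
145338 - (g(-11) + K)² = 145338 - (-5 - 315)² = 145338 - 1*(-320)² = 145338 - 1*102400 = 145338 - 102400 = 42938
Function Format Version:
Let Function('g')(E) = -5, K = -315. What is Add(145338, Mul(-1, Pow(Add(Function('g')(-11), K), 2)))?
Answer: 42938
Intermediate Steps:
Add(145338, Mul(-1, Pow(Add(Function('g')(-11), K), 2))) = Add(145338, Mul(-1, Pow(Add(-5, -315), 2))) = Add(145338, Mul(-1, Pow(-320, 2))) = Add(145338, Mul(-1, 102400)) = Add(145338, -102400) = 42938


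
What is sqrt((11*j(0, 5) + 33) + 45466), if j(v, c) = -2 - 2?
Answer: sqrt(45455) ≈ 213.20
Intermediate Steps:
j(v, c) = -4
sqrt((11*j(0, 5) + 33) + 45466) = sqrt((11*(-4) + 33) + 45466) = sqrt((-44 + 33) + 45466) = sqrt(-11 + 45466) = sqrt(45455)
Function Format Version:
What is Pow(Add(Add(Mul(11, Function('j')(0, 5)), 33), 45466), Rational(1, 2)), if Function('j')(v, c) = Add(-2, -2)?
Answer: Pow(45455, Rational(1, 2)) ≈ 213.20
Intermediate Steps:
Function('j')(v, c) = -4
Pow(Add(Add(Mul(11, Function('j')(0, 5)), 33), 45466), Rational(1, 2)) = Pow(Add(Add(Mul(11, -4), 33), 45466), Rational(1, 2)) = Pow(Add(Add(-44, 33), 45466), Rational(1, 2)) = Pow(Add(-11, 45466), Rational(1, 2)) = Pow(45455, Rational(1, 2))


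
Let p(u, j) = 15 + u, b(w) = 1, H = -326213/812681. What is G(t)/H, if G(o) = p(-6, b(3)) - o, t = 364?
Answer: 288501755/326213 ≈ 884.40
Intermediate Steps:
H = -326213/812681 (H = -326213*1/812681 = -326213/812681 ≈ -0.40140)
G(o) = 9 - o (G(o) = (15 - 6) - o = 9 - o)
G(t)/H = (9 - 1*364)/(-326213/812681) = (9 - 364)*(-812681/326213) = -355*(-812681/326213) = 288501755/326213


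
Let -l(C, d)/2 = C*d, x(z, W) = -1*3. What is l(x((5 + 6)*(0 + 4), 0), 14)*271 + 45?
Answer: 22809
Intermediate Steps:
x(z, W) = -3
l(C, d) = -2*C*d
l(x((5 + 6)*(0 + 4), 0), 14)*271 + 45 = -2*(-3)*14*271 + 45 = 84*271 + 45 = 22764 + 45 = 22809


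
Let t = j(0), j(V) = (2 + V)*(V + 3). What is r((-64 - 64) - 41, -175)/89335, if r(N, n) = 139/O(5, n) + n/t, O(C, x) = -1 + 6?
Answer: -41/2680050 ≈ -1.5298e-5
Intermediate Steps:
j(V) = (2 + V)*(3 + V)
t = 6 (t = 6 + 0² + 5*0 = 6 + 0 + 0 = 6)
O(C, x) = 5
r(N, n) = 139/5 + n/6
r((-64 - 64) - 41, -175)/89335 = (139/5 + (⅙)*(-175))/89335 = (139/5 - 175/6)*(1/89335) = -41/30*1/89335 = -41/2680050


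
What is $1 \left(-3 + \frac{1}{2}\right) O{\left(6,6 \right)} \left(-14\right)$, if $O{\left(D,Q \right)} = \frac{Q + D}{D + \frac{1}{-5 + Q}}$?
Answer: $60$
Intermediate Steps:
$O{\left(D,Q \right)} = \frac{D + Q}{D + \frac{1}{-5 + Q}}$
$1 \left(-3 + \frac{1}{2}\right) O{\left(6,6 \right)} \left(-14\right) = 1 \left(-3 + \frac{1}{2}\right) \frac{6^{2} - 30 - 30 + 6 \cdot 6}{1 - 30 + 6 \cdot 6} \left(-14\right) = 1 \left(-3 + \frac{1}{2}\right) \frac{36 - 30 - 30 + 36}{1 - 30 + 36} \left(-14\right) = 1 \left(- \frac{5}{2}\right) \frac{1}{7} \cdot 12 \left(-14\right) = - \frac{5 \cdot \frac{1}{7} \cdot 12}{2} \left(-14\right) = \left(- \frac{5}{2}\right) \frac{12}{7} \left(-14\right) = \left(- \frac{30}{7}\right) \left(-14\right) = 60$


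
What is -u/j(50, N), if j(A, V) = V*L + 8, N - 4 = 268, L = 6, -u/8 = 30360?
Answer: 6072/41 ≈ 148.10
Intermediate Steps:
u = -242880 (u = -8*30360 = -242880)
N = 272 (N = 4 + 268 = 272)
j(A, V) = 8 + 6*V (j(A, V) = V*6 + 8 = 6*V + 8 = 8 + 6*V)
-u/j(50, N) = -(-242880)/(8 + 6*272) = -(-242880)/(8 + 1632) = -(-242880)/1640 = -1*(-6072/41) = 6072/41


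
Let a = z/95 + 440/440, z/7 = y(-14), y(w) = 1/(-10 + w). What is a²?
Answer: 5166529/5198400 ≈ 0.99387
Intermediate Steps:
z = -7/24 (z = 7/(-10 - 14) = 7/(-24) = 7*(-1/24) = -7/24 ≈ -0.29167)
a = 2273/2280 (a = -7/24/95 + 440/440 = -7/24*1/95 + 440*(1/440) = -7/2280 + 1 = 2273/2280 ≈ 0.99693)
a² = (2273/2280)² = 5166529/5198400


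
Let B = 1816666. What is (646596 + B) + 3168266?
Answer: 5631528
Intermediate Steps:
(646596 + B) + 3168266 = (646596 + 1816666) + 3168266 = 2463262 + 3168266 = 5631528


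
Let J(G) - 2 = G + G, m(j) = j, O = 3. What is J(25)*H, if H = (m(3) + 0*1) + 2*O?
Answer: 468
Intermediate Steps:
J(G) = 2 + 2*G (J(G) = 2 + (G + G) = 2 + 2*G)
H = 9 (H = (3 + 0*1) + 2*3 = (3 + 0) + 6 = 3 + 6 = 9)
J(25)*H = (2 + 2*25)*9 = (2 + 50)*9 = 52*9 = 468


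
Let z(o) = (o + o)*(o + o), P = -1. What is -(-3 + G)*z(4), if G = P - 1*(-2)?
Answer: 128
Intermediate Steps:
G = 1 (G = -1 - 1*(-2) = -1 + 2 = 1)
z(o) = 4*o² (z(o) = (2*o)*(2*o) = 4*o²)
-(-3 + G)*z(4) = -(-3 + 1)*4*4² = -(-2)*4*16 = -(-2)*64 = -1*(-128) = 128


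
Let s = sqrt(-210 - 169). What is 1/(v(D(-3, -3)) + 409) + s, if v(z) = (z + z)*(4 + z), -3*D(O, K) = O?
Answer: 1/419 + I*sqrt(379) ≈ 0.0023866 + 19.468*I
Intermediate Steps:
D(O, K) = -O/3
v(z) = 2*z*(4 + z) (v(z) = (2*z)*(4 + z) = 2*z*(4 + z))
s = I*sqrt(379) (s = sqrt(-379) = I*sqrt(379) ≈ 19.468*I)
1/(v(D(-3, -3)) + 409) + s = 1/(2*(-1/3*(-3))*(4 - 1/3*(-3)) + 409) + I*sqrt(379) = 1/(2*1*(4 + 1) + 409) + I*sqrt(379) = 1/(2*1*5 + 409) + I*sqrt(379) = 1/(10 + 409) + I*sqrt(379) = 1/419 + I*sqrt(379)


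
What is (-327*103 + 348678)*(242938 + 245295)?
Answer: 153791930301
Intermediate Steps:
(-327*103 + 348678)*(242938 + 245295) = (-33681 + 348678)*488233 = 314997*488233 = 153791930301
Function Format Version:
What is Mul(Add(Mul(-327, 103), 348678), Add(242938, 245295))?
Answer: 153791930301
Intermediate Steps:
Mul(Add(Mul(-327, 103), 348678), Add(242938, 245295)) = Mul(Add(-33681, 348678), 488233) = Mul(314997, 488233) = 153791930301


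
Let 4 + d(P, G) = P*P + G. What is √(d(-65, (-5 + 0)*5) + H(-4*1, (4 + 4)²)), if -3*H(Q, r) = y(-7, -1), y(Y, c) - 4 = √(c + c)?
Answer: √(37752 - 3*I*√2)/3 ≈ 64.766 - 0.0036393*I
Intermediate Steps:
d(P, G) = -4 + G + P² (d(P, G) = -4 + (P*P + G) = -4 + (P² + G) = -4 + (G + P²) = -4 + G + P²)
y(Y, c) = 4 + √2*√c (y(Y, c) = 4 + √(c + c) = 4 + √(2*c) = 4 + √2*√c)
H(Q, r) = -4/3 - I*√2/3 (H(Q, r) = -(4 + √2*√(-1))/3 = -(4 + √2*I)/3 = -(4 + I*√2)/3 = -4/3 - I*√2/3)
√(d(-65, (-5 + 0)*5) + H(-4*1, (4 + 4)²)) = √((-4 + (-5 + 0)*5 + (-65)²) + (-4/3 - I*√2/3)) = √((-4 - 5*5 + 4225) + (-4/3 - I*√2/3)) = √((-4 - 25 + 4225) + (-4/3 - I*√2/3)) = √(4196 + (-4/3 - I*√2/3)) = √(12584/3 - I*√2/3)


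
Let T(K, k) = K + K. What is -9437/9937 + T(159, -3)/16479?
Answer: -50784119/54583941 ≈ -0.93039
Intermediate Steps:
T(K, k) = 2*K
-9437/9937 + T(159, -3)/16479 = -9437/9937 + (2*159)/16479 = -9437*1/9937 + 318*(1/16479) = -9437/9937 + 106/5493 = -50784119/54583941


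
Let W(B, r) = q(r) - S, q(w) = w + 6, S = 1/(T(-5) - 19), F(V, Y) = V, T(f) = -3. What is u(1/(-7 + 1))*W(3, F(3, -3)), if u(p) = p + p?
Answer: -199/66 ≈ -3.0152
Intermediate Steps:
S = -1/22 (S = 1/(-3 - 19) = 1/(-22) = -1/22 ≈ -0.045455)
q(w) = 6 + w
u(p) = 2*p
W(B, r) = 133/22 + r (W(B, r) = (6 + r) - 1*(-1/22) = (6 + r) + 1/22 = 133/22 + r)
u(1/(-7 + 1))*W(3, F(3, -3)) = (2/(-7 + 1))*(133/22 + 3) = (2/(-6))*(199/22) = (2*(-⅙))*(199/22) = -⅓*199/22 = -199/66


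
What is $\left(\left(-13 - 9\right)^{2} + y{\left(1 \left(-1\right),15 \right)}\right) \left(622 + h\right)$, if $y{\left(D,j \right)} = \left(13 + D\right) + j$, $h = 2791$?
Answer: $1744043$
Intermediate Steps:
$y{\left(D,j \right)} = 13 + D + j$
$\left(\left(-13 - 9\right)^{2} + y{\left(1 \left(-1\right),15 \right)}\right) \left(622 + h\right) = \left(\left(-13 - 9\right)^{2} + \left(13 + 1 \left(-1\right) + 15\right)\right) \left(622 + 2791\right) = \left(\left(-22\right)^{2} + \left(13 - 1 + 15\right)\right) 3413 = \left(484 + 27\right) 3413 = 511 \cdot 3413 = 1744043$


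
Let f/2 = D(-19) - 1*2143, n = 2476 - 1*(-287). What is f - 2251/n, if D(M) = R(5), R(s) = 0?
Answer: -11844469/2763 ≈ -4286.8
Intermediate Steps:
D(M) = 0
n = 2763 (n = 2476 + 287 = 2763)
f = -4286 (f = 2*(0 - 1*2143) = 2*(0 - 2143) = 2*(-2143) = -4286)
f - 2251/n = -4286 - 2251/2763 = -11844469/2763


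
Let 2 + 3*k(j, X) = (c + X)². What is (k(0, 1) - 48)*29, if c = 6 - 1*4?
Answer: -3973/3 ≈ -1324.3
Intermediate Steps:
c = 2 (c = 6 - 4 = 2)
k(j, X) = -⅔ + (2 + X)²/3
(k(0, 1) - 48)*29 = ((-⅔ + (2 + 1)²/3) - 48)*29 = ((-⅔ + (⅓)*3²) - 48)*29 = ((-⅔ + (⅓)*9) - 48)*29 = ((-⅔ + 3) - 48)*29 = (7/3 - 48)*29 = -137/3*29 = -3973/3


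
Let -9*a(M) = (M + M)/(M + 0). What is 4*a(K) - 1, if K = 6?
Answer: -17/9 ≈ -1.8889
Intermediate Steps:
a(M) = -2/9 (a(M) = -(M + M)/(9*(M + 0)) = -2*M/(9*M) = -⅑*2 = -2/9)
4*a(K) - 1 = 4*(-2/9) - 1 = -8/9 - 1 = -17/9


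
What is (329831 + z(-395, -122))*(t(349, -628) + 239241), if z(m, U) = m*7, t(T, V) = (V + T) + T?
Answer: 78270491526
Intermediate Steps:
t(T, V) = V + 2*T (t(T, V) = (T + V) + T = V + 2*T)
z(m, U) = 7*m
(329831 + z(-395, -122))*(t(349, -628) + 239241) = (329831 + 7*(-395))*((-628 + 2*349) + 239241) = (329831 - 2765)*((-628 + 698) + 239241) = 327066*(70 + 239241) = 327066*239311 = 78270491526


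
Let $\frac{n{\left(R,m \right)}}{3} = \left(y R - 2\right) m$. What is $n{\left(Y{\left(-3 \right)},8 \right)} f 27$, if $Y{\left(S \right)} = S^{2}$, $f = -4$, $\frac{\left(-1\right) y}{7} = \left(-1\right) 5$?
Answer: $-811296$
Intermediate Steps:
$y = 35$ ($y = - 7 \left(\left(-1\right) 5\right) = \left(-7\right) \left(-5\right) = 35$)
$n{\left(R,m \right)} = 3 m \left(-2 + 35 R\right)$ ($n{\left(R,m \right)} = 3 \left(35 R - 2\right) m = 3 \left(-2 + 35 R\right) m = 3 m \left(-2 + 35 R\right)$)
$n{\left(Y{\left(-3 \right)},8 \right)} f 27 = 3 \cdot 8 \left(-2 + 35 \left(-3\right)^{2}\right) \left(\left(-4\right) 27\right) = 3 \cdot 8 \left(-2 + 35 \cdot 9\right) \left(-108\right) = 3 \cdot 8 \left(-2 + 315\right) \left(-108\right) = 3 \cdot 8 \cdot 313 \left(-108\right) = 7512 \left(-108\right) = -811296$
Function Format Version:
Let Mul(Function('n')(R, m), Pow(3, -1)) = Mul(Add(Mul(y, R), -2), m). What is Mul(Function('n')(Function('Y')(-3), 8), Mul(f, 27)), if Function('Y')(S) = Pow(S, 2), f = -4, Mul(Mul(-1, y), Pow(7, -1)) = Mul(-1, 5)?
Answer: -811296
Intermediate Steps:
y = 35 (y = Mul(-7, Mul(-1, 5)) = Mul(-7, -5) = 35)
Function('n')(R, m) = Mul(3, m, Add(-2, Mul(35, R))) (Function('n')(R, m) = Mul(3, Mul(Add(Mul(35, R), -2), m)) = Mul(3, Mul(Add(-2, Mul(35, R)), m)) = Mul(3, Mul(m, Add(-2, Mul(35, R)))) = Mul(3, m, Add(-2, Mul(35, R))))
Mul(Function('n')(Function('Y')(-3), 8), Mul(f, 27)) = Mul(Mul(3, 8, Add(-2, Mul(35, Pow(-3, 2)))), Mul(-4, 27)) = Mul(Mul(3, 8, Add(-2, Mul(35, 9))), -108) = Mul(Mul(3, 8, Add(-2, 315)), -108) = Mul(Mul(3, 8, 313), -108) = Mul(7512, -108) = -811296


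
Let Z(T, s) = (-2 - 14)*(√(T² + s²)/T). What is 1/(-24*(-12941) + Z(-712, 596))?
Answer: 307516983/95509854216992 - 89*√53885/95509854216992 ≈ 3.2195e-6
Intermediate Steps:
Z(T, s) = -16*√(T² + s²)/T
1/(-24*(-12941) + Z(-712, 596)) = 1/(-24*(-12941) - 16*√((-712)² + 596²)/(-712)) = 1/(310584 - 16*(-1/712)*√(506944 + 355216)) = 1/(310584 - 16*(-1/712)*√862160) = 1/(310584 - 16*(-1/712)*4*√53885) = 1/(310584 + 8*√53885/89)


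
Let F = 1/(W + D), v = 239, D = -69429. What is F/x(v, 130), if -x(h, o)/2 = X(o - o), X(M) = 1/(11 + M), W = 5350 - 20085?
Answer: 11/168328 ≈ 6.5349e-5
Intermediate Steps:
W = -14735
x(h, o) = -2/11 (x(h, o) = -2/(11 + (o - o)) = -2/(11 + 0) = -2/11)
F = -1/84164 (F = 1/(-14735 - 69429) = 1/(-84164) = -1/84164 ≈ -1.1882e-5)
F/x(v, 130) = -1/(84164*(-2/11)) = -1/84164*(-11/2) = 11/168328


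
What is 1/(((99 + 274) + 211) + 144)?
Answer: 1/728 ≈ 0.0013736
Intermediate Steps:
1/(((99 + 274) + 211) + 144) = 1/((373 + 211) + 144) = 1/(584 + 144) = 1/728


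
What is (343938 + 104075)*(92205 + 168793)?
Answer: 116930496974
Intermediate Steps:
(343938 + 104075)*(92205 + 168793) = 448013*260998 = 116930496974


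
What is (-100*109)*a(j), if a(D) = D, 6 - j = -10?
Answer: -174400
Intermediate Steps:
j = 16 (j = 6 - 1*(-10) = 6 + 10 = 16)
(-100*109)*a(j) = -100*109*16 = -10900*16 = -174400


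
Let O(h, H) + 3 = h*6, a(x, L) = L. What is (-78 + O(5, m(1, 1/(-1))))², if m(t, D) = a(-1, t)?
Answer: 2601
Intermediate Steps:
m(t, D) = t
O(h, H) = -3 + 6*h (O(h, H) = -3 + h*6 = -3 + 6*h)
(-78 + O(5, m(1, 1/(-1))))² = (-78 + (-3 + 6*5))² = (-78 + (-3 + 30))² = (-78 + 27)² = (-51)² = 2601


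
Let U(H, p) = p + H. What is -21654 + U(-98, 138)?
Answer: -21614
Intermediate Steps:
U(H, p) = H + p
-21654 + U(-98, 138) = -21654 + (-98 + 138) = -21654 + 40 = -21614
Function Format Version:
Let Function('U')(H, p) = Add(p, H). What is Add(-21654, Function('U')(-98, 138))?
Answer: -21614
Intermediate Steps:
Function('U')(H, p) = Add(H, p)
Add(-21654, Function('U')(-98, 138)) = Add(-21654, Add(-98, 138)) = Add(-21654, 40) = -21614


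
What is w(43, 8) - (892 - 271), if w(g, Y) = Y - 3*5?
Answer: -628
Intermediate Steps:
w(g, Y) = -15 + Y (w(g, Y) = Y - 15 = -15 + Y)
w(43, 8) - (892 - 271) = (-15 + 8) - (892 - 271) = -7 - 1*621 = -7 - 621 = -628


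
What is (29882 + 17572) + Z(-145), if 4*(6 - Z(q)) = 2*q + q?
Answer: 190275/4 ≈ 47569.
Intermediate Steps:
Z(q) = 6 - 3*q/4 (Z(q) = 6 - (2*q + q)/4 = 6 - 3*q/4)
(29882 + 17572) + Z(-145) = (29882 + 17572) + (6 - ¾*(-145)) = 47454 + (6 + 435/4) = 47454 + 459/4 = 190275/4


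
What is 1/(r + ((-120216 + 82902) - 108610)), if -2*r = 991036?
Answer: -1/641442 ≈ -1.5590e-6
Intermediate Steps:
r = -495518 (r = -1/2*991036 = -495518)
1/(r + ((-120216 + 82902) - 108610)) = 1/(-495518 + ((-120216 + 82902) - 108610)) = 1/(-495518 + (-37314 - 108610)) = 1/(-495518 - 145924) = 1/(-641442) = -1/641442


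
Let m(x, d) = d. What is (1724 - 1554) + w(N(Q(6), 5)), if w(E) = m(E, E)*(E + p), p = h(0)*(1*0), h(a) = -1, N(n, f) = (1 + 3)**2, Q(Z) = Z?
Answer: 426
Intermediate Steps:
N(n, f) = 16 (N(n, f) = 4**2 = 16)
p = 0 (p = -0 = -1*0 = 0)
w(E) = E**2 (w(E) = E*(E + 0) = E*E = E**2)
(1724 - 1554) + w(N(Q(6), 5)) = (1724 - 1554) + 16**2 = 170 + 256 = 426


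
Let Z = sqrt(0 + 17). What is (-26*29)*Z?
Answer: -754*sqrt(17) ≈ -3108.8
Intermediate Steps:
Z = sqrt(17) ≈ 4.1231
(-26*29)*Z = (-26*29)*sqrt(17) = -754*sqrt(17)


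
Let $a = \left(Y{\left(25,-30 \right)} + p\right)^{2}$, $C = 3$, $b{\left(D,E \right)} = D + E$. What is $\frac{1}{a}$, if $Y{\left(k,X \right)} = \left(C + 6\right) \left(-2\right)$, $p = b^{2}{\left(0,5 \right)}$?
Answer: $\frac{1}{49} \approx 0.020408$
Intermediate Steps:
$p = 25$ ($p = \left(0 + 5\right)^{2} = 5^{2} = 25$)
$Y{\left(k,X \right)} = -18$ ($Y{\left(k,X \right)} = \left(3 + 6\right) \left(-2\right) = 9 \left(-2\right) = -18$)
$a = 49$ ($a = \left(-18 + 25\right)^{2} = 7^{2} = 49$)
$\frac{1}{a} = \frac{1}{49}$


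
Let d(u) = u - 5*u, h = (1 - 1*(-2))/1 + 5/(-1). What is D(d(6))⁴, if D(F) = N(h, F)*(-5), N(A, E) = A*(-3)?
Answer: 810000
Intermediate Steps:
h = -2 (h = (1 + 2)*1 + 5*(-1) = 3*1 - 5 = 3 - 5 = -2)
N(A, E) = -3*A
d(u) = -4*u
D(F) = -30 (D(F) = -3*(-2)*(-5) = 6*(-5) = -30)
D(d(6))⁴ = (-30)⁴ = 810000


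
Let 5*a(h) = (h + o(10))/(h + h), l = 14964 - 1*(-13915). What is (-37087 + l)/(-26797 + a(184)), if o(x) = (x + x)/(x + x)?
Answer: 3020544/9861259 ≈ 0.30630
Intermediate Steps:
l = 28879 (l = 14964 + 13915 = 28879)
o(x) = 1 (o(x) = (2*x)/((2*x)) = (2*x)*(1/(2*x)) = 1)
a(h) = (1 + h)/(10*h) (a(h) = ((h + 1)/(h + h))/5 = ((1 + h)/((2*h)))/5 = ((1 + h)*(1/(2*h)))/5 = ((1 + h)/(2*h))/5 = (1 + h)/(10*h))
(-37087 + l)/(-26797 + a(184)) = (-37087 + 28879)/(-26797 + (1/10)*(1 + 184)/184) = -8208/(-26797 + (1/10)*(1/184)*185) = -8208/(-26797 + 37/368) = -8208/(-9861259/368) = -8208*(-368/9861259) = 3020544/9861259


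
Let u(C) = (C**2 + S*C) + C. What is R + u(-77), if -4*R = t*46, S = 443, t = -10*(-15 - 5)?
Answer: -30559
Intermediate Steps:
t = 200 (t = -10*(-20) = 200)
R = -2300 (R = -50*46 = -1/4*9200 = -2300)
u(C) = C**2 + 444*C (u(C) = (C**2 + 443*C) + C = C**2 + 444*C)
R + u(-77) = -2300 - 77*(444 - 77) = -2300 - 77*367 = -2300 - 28259 = -30559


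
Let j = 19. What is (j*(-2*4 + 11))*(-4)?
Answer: -228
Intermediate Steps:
(j*(-2*4 + 11))*(-4) = (19*(-2*4 + 11))*(-4) = (19*(-8 + 11))*(-4) = (19*3)*(-4) = 57*(-4) = -228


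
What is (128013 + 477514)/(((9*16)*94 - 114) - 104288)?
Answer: -605527/90866 ≈ -6.6640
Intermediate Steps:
(128013 + 477514)/(((9*16)*94 - 114) - 104288) = 605527/((144*94 - 114) - 104288) = 605527/((13536 - 114) - 104288) = 605527/(13422 - 104288) = 605527/(-90866) = 605527*(-1/90866) = -605527/90866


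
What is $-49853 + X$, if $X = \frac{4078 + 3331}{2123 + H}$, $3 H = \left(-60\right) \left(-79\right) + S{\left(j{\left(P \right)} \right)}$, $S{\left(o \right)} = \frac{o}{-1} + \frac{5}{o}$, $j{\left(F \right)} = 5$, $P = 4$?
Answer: $- \frac{553595338}{11105} \approx -49851.0$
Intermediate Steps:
$S{\left(o \right)} = - o + \frac{5}{o}$ ($S{\left(o \right)} = o \left(-1\right) + \frac{5}{o} = - o + \frac{5}{o}$)
$H = \frac{4736}{3}$ ($H = \frac{\left(-60\right) \left(-79\right) + \left(\left(-1\right) 5 + \frac{5}{5}\right)}{3} = \frac{4740 + \left(-5 + 5 \cdot \frac{1}{5}\right)}{3} = \frac{4740 + \left(-5 + 1\right)}{3} = \frac{4740 - 4}{3} = \frac{1}{3} \cdot 4736 = \frac{4736}{3} \approx 1578.7$)
$X = \frac{22227}{11105}$ ($X = \frac{4078 + 3331}{2123 + \frac{4736}{3}} = \frac{7409}{\frac{11105}{3}} = 7409 \cdot \frac{3}{11105} = \frac{22227}{11105} \approx 2.0015$)
$-49853 + X = -49853 + \frac{22227}{11105} = - \frac{553595338}{11105}$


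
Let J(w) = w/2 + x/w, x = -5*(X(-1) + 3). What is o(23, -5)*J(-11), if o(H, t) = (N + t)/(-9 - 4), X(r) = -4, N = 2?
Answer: -393/286 ≈ -1.3741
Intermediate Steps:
x = 5 (x = -5*(-4 + 3) = -5*(-1) = 5)
o(H, t) = -2/13 - t/13 (o(H, t) = (2 + t)/(-9 - 4) = (2 + t)/(-13) = (2 + t)*(-1/13) = -2/13 - t/13)
J(w) = w/2 + 5/w
o(23, -5)*J(-11) = (-2/13 - 1/13*(-5))*((½)*(-11) + 5/(-11)) = (-2/13 + 5/13)*(-11/2 + 5*(-1/11)) = 3*(-11/2 - 5/11)/13 = (3/13)*(-131/22) = -393/286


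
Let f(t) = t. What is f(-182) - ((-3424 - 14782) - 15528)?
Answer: 33552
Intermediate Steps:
f(-182) - ((-3424 - 14782) - 15528) = -182 - ((-3424 - 14782) - 15528) = -182 - (-18206 - 15528) = -182 - 1*(-33734) = -182 + 33734 = 33552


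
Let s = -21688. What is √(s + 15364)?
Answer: 2*I*√1581 ≈ 79.524*I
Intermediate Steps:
√(s + 15364) = √(-21688 + 15364) = √(-6324) = 2*I*√1581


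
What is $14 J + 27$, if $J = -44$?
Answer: $-589$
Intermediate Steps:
$14 J + 27 = 14 \left(-44\right) + 27 = -616 + 27 = -589$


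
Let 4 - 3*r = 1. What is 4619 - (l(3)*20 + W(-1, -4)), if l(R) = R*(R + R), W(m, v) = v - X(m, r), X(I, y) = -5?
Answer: 4258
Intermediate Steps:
r = 1 (r = 4/3 - 1/3*1 = 4/3 - 1/3 = 1)
W(m, v) = 5 + v (W(m, v) = v - 1*(-5) = v + 5 = 5 + v)
l(R) = 2*R**2 (l(R) = R*(2*R) = 2*R**2)
4619 - (l(3)*20 + W(-1, -4)) = 4619 - ((2*3**2)*20 + (5 - 4)) = 4619 - ((2*9)*20 + 1) = 4619 - (18*20 + 1) = 4619 - (360 + 1) = 4619 - 1*361 = 4619 - 361 = 4258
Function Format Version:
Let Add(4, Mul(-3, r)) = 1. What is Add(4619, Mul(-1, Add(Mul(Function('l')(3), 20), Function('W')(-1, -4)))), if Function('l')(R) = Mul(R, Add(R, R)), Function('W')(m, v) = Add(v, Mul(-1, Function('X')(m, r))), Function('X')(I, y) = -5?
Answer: 4258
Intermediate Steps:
r = 1 (r = Add(Rational(4, 3), Mul(Rational(-1, 3), 1)) = Add(Rational(4, 3), Rational(-1, 3)) = 1)
Function('W')(m, v) = Add(5, v) (Function('W')(m, v) = Add(v, Mul(-1, -5)) = Add(v, 5) = Add(5, v))
Function('l')(R) = Mul(2, Pow(R, 2)) (Function('l')(R) = Mul(R, Mul(2, R)) = Mul(2, Pow(R, 2)))
Add(4619, Mul(-1, Add(Mul(Function('l')(3), 20), Function('W')(-1, -4)))) = Add(4619, Mul(-1, Add(Mul(Mul(2, Pow(3, 2)), 20), Add(5, -4)))) = Add(4619, Mul(-1, Add(Mul(Mul(2, 9), 20), 1))) = Add(4619, Mul(-1, Add(Mul(18, 20), 1))) = Add(4619, Mul(-1, Add(360, 1))) = Add(4619, Mul(-1, 361)) = Add(4619, -361) = 4258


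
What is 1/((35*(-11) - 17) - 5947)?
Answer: -1/6349 ≈ -0.00015751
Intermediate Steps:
1/((35*(-11) - 17) - 5947) = 1/((-385 - 17) - 5947) = 1/(-402 - 5947) = 1/(-6349) = -1/6349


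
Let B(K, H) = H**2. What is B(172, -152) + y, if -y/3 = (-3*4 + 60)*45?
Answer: 16624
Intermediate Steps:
y = -6480 (y = -3*(-3*4 + 60)*45 = -3*(-12 + 60)*45 = -144*45 = -3*2160 = -6480)
B(172, -152) + y = (-152)**2 - 6480 = 23104 - 6480 = 16624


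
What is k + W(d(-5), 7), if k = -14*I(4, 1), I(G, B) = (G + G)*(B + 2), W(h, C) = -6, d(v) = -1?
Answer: -342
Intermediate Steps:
I(G, B) = 2*G*(2 + B) (I(G, B) = (2*G)*(2 + B) = 2*G*(2 + B))
k = -336 (k = -28*4*(2 + 1) = -28*4*3 = -14*24 = -336)
k + W(d(-5), 7) = -336 - 6 = -342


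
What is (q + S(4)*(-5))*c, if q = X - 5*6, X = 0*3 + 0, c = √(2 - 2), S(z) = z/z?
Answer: 0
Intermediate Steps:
S(z) = 1
c = 0 (c = √0 = 0)
X = 0 (X = 0 + 0 = 0)
q = -30 (q = 0 - 5*6 = 0 - 30 = -30)
(q + S(4)*(-5))*c = (-30 + 1*(-5))*0 = (-30 - 5)*0 = -35*0 = 0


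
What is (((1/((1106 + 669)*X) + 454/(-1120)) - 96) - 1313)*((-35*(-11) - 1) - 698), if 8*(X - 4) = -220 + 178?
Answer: 219949051561/497000 ≈ 4.4255e+5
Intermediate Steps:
X = -5/4 (X = 4 + (-220 + 178)/8 = 4 + (1/8)*(-42) = 4 - 21/4 = -5/4 ≈ -1.2500)
(((1/((1106 + 669)*X) + 454/(-1120)) - 96) - 1313)*((-35*(-11) - 1) - 698) = (((1/((1106 + 669)*(-5/4)) + 454/(-1120)) - 96) - 1313)*((-35*(-11) - 1) - 698) = (((-4/5/1775 + 454*(-1/1120)) - 96) - 1313)*((385 - 1) - 698) = ((((1/1775)*(-4/5) - 227/560) - 96) - 1313)*(384 - 698) = (((-4/8875 - 227/560) - 96) - 1313)*(-314) = ((-403373/994000 - 96) - 1313)*(-314) = (-95827373/994000 - 1313)*(-314) = -1400949373/994000*(-314) = 219949051561/497000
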